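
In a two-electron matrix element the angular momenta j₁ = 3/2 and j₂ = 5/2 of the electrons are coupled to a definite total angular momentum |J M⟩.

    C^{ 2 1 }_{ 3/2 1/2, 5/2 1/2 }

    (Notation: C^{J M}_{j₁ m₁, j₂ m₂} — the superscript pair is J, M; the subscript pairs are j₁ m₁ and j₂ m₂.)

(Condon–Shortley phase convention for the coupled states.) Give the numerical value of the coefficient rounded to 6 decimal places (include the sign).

-0.545545

√[5·2!1!3!/7! · 2!1!3!2!3!1!] = √(12/7)
  +(−1)^0/∏(0,2,1,3,0,0)! = 1/12  (running 1/12)
  +(−1)^1/∏(1,1,0,2,1,1)! = -1/2  (running -5/12)
⟨..|..⟩ = √(12/7)·(-5/12) = -0.545545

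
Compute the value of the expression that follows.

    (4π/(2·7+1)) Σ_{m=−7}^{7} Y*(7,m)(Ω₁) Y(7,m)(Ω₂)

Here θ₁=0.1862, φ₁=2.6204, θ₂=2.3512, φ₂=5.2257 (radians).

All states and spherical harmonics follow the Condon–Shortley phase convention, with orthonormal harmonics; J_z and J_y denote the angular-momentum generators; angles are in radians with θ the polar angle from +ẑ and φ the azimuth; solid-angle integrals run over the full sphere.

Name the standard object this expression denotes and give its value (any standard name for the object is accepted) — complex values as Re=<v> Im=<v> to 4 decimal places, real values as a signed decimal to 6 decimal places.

This sum is the spherical-harmonic addition theorem: it equals the Legendre polynomial P_l(cos γ) of the angle γ between the two directions.
Summing Y*_{l m}(θ₁,φ₁)·Y_{l m}(θ₂,φ₂) over m ∈ [−7, 7]; prefactor 4π/(2·7+1) = 0.837758:
  term(m=-7) = (0.000000, 0.000000)   from Y*(Ω₁)=(0.000003, -0.000002), Y(Ω₂)=(0.019970, 0.041175)
  term(m=-6) = (0.000013, 0.000001)   from Y*(Ω₁)=(-0.000074, -0.000001), Y(Ω₂)=(-0.169202, -0.010458)
  term(m=-5) = (0.000299, -0.000148)   from Y*(Ω₁)=(0.000793, 0.000471), Y(Ω₂)=(0.196560, -0.303287)
  term(m=-4) = (0.001989, -0.003073)   from Y*(Ω₁)=(-0.003979, -0.007047), Y(Ω₂)=(0.209844, 0.400675)
  term(m=-3) = (0.000414, -0.010859)   from Y*(Ω₁)=(-0.000368, 0.050978), Y(Ω₂)=(-0.213060, -0.006578)
  term(m=-2) = (0.026018, 0.047828)   from Y*(Ω₁)=(0.111940, -0.191750), Y(Ω₂)=(-0.126953, 0.209798)
  term(m=-1) = (0.171780, 0.102106)   from Y*(Ω₁)=(-0.513840, 0.295020), Y(Ω₂)=(-0.165620, -0.293802)
  term(m=+0) = (-0.094355, 0.000000)   from Y*(Ω₁)=(0.622573, -0.000000), Y(Ω₂)=(-0.151557, 0.000000)
  term(m=+1) = (0.171780, -0.102106)   from Y*(Ω₁)=(0.513840, 0.295020), Y(Ω₂)=(0.165620, -0.293802)
  term(m=+2) = (0.026018, -0.047828)   from Y*(Ω₁)=(0.111940, 0.191750), Y(Ω₂)=(-0.126953, -0.209798)
  term(m=+3) = (0.000414, 0.010859)   from Y*(Ω₁)=(0.000368, 0.050978), Y(Ω₂)=(0.213060, -0.006578)
  term(m=+4) = (0.001989, 0.003073)   from Y*(Ω₁)=(-0.003979, 0.007047), Y(Ω₂)=(0.209844, -0.400675)
  term(m=+5) = (0.000299, 0.000148)   from Y*(Ω₁)=(-0.000793, 0.000471), Y(Ω₂)=(-0.196560, -0.303287)
  term(m=+6) = (0.000013, -0.000001)   from Y*(Ω₁)=(-0.000074, 0.000001), Y(Ω₂)=(-0.169202, 0.010458)
  term(m=+7) = (0.000000, -0.000000)   from Y*(Ω₁)=(-0.000003, -0.000002), Y(Ω₂)=(-0.019970, 0.041175)
Accumulated sum (0.306666, 0.000000); after 4π/(2l+1) scaling, (0.256912, 0.000000) ⇒ P_7 = 0.256912

Legendre polynomial (addition theorem), +0.256912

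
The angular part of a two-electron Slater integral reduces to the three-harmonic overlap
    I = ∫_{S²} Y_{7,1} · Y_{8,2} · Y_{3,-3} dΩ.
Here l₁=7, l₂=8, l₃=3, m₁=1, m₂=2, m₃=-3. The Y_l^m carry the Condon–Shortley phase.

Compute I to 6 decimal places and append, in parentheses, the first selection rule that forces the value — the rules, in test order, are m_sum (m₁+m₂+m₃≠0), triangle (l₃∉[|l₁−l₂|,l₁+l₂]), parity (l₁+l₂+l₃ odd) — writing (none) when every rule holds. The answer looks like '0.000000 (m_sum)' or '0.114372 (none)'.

m-sum 0 ✓  L=18 even ✓  1≤3≤15 ✓
Π(2lᵢ+1) = 15×17×7 = 1785
triangle coeff Δ(7,8,3) = 1/5290740
Σ_t [5,7]: t=5:−1/7257600 t=6:+1/2073600 t=7:−1/7257600 = 1/4838400
(3j)²=252/20995 [(7 8 3; 0 0 0)], sign=-1
Σ_t [6,6]: t=6:+1/24883200 = 1/24883200
(3j)²=70/4199 [(7 8 3; 1 2 -3)], sign=+1
⇒ 4πI² = 370440/1037153
I = (-1)√(370440/1037153/(4π)) = -0.16859030
No selection rule forces the value: the integral is nonzero (none).

-0.168590 (none)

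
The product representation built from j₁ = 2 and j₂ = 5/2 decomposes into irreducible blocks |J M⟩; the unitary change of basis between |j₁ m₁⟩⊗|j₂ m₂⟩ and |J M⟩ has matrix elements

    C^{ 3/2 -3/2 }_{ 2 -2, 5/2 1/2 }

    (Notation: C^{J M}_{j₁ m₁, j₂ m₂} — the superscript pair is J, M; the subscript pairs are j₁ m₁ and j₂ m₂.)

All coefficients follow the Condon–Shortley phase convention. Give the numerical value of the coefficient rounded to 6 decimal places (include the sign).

triangle: 3!×1!×2!/7! = 12/5040
(j±m)!: 0!×4!×3!×2!×0!×3! = 1728
prefactor² = (2J+1)×Δ×N² = 576/35
  k=3: −1/(3!×0!×1!×0!×0!×2!) = -1/12
Σ = -1/12  ⇒  CG² = 576/35×(-1/12)² = 4/35
CG = −√(4/35) = -0.338062

-0.338062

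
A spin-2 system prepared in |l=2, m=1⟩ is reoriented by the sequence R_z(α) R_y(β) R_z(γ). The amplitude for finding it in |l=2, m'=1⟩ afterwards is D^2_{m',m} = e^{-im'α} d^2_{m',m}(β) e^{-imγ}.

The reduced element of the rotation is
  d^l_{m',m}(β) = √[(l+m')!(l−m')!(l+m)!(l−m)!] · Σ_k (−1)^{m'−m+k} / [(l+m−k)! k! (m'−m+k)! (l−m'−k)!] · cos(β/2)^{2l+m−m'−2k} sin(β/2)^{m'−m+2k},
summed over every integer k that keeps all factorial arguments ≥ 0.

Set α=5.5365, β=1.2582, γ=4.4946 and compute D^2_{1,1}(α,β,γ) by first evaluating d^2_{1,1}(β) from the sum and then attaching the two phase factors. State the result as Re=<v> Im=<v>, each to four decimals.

Re=0.2068 Im=-0.1434

First d^2_{1,1}(β=1.2582), then the phase factors e^{-i(1)α} and e^{-i(1)γ}:
c=cos(1.258200/2)=0.808557, s=sin(1.258200/2)=0.588417; N=√[6·1·6·1]=6.000000
k∈{0,1} keeps every argument non-negative
  k=0: (−1)^0·6.0000/(6)·0.8086^4·0.5884^0 = +0.427409
  k=1: (−1)^1·6.0000/(2)·0.8086^2·0.5884^2 = -0.679069
d^2_{1,1}(1.2582) = +0.427409 -0.679069 = -0.251660
Attach z-rotation phases: D = e^{-i(1)(5.5365)}·(-0.251660)·e^{-i(1)(4.4946)} = +0.206802-0.143408i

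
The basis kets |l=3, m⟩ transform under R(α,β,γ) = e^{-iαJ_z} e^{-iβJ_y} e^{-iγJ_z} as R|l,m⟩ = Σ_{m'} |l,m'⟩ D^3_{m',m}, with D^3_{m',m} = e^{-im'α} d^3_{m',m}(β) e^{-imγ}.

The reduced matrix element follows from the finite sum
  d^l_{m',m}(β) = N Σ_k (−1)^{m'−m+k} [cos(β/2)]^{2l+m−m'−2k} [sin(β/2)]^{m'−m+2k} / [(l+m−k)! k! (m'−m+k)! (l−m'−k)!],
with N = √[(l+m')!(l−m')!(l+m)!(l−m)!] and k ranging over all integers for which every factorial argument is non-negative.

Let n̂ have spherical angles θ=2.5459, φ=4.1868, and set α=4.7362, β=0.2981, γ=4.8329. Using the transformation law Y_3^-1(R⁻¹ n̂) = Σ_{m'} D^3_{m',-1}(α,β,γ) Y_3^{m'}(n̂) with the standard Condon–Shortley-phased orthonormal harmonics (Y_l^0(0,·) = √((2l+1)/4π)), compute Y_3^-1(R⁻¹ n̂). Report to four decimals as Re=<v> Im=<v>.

Need the full column D^3_{m',-1} for m'=−3..3 at α=4.7362, β=0.2981, γ=4.8329.
cos(β/2)=0.988913, sin(β/2)=0.148499
d^3_{-3,-1}: single k=2 term ⇒ +0.081681;  D = +0.080181+0.015582i
d^3_{-2,-1}: k∈[1..2] ⇒ +0.444132 -0.020030 = +0.424103;  D = -0.070970+0.418122i
d^3_{-1,-1}: k∈[0..2] ⇒ +0.935293 -0.168720 +0.002853 = +0.769426;  D = -0.761426-0.110660i
d^3_{0,-1}: k∈[0..2] ⇒ -0.486522 +0.032912 -0.000247 = -0.453858;  D = -0.054563+0.450566i
d^3_{1,-1}: k∈[0..2] ⇒ +0.126540 -0.003804 +0.000011 = +0.122746;  D = +0.122173+0.011851i
d^3_{2,-1}: k∈[0..1] ⇒ -0.020030 +0.000226 = -0.019804;  D = +0.001442-0.019751i
d^3_{3,-1}: single k=0 term ⇒ +0.001842;  D = -0.001840-0.000090i
Y_3^{m'}(θ=2.5459,φ=4.1868) and Σ D·Y over m':
  (+0.0802+0.0156i)·(+0.0737+0.0004i)  (-0.0710+0.4181i)·(+0.1322+0.2312i)  (-0.7614-0.1107i)·(-0.2207+0.3805i)  (-0.0546+0.4506i)·(-0.1316+0.0000i)  (+0.1222+0.0119i)·(+0.2207+0.3805i)  (+0.0014-0.0198i)·(+0.1322-0.2312i)  (-0.0018-0.0001i)·(-0.0737+0.0004i)
Y_3^-1(R⁻¹ n̂) = +0.135415-0.238362i

Re=0.1354 Im=-0.2384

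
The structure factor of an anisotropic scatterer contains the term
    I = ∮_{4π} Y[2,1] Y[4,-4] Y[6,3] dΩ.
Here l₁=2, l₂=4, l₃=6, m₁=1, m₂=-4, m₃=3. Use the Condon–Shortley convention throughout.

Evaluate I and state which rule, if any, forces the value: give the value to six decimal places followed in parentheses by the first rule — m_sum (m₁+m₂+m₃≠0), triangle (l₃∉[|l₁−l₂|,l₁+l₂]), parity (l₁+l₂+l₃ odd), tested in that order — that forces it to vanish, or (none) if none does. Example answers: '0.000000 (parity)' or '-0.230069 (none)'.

Rules hold: Σm=0, L=12 even, 2≤6≤6.
N = 5·9·13 = 585
Δ = 0!·4!·8!/13! = 1/6435
Racah Σ t=0..0: t=0:+1/2304 = 1/2304
⇒ 3j(2 4 6; 0 0 0)² = 5/143, sgn +1
Racah Σ t=0..0: t=0:+1/241920 = 1/241920
⇒ 3j(2 4 6; 1 -4 3)² = 1/715, sgn -1
4πI² = N·(3j₀)²·(3jₘ)² = 45/1573
I = -1·√(0.0286078/4π) = -0.04771303
No selection rule forces the value: the integral is nonzero (none).

-0.047713 (none)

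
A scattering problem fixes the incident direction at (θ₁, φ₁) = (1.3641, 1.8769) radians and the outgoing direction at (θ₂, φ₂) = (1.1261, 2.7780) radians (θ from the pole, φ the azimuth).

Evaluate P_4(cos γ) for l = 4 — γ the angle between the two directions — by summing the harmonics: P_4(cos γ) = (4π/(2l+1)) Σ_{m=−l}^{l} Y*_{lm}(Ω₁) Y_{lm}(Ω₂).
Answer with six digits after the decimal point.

Term-by-term m-sum for l=4 (normalisation 4π/9 = 1.396263):
  m=-4: (+0.137849+0.381924i) × (+0.034140+0.291910i) = -0.106781+0.053279i  (running Σ = -0.106781+0.053279i)
  m=-3: (+0.191351-0.146218i) × (-0.182930-0.351359i) = -0.086379-0.040485i  (running Σ = -0.193160+0.012793i)
  m=-2: (+0.184922+0.129854i) × (+0.060162+0.053536i) = +0.004173+0.017712i  (running Σ = -0.188986+0.030505i)
  m=-1: (+0.077463-0.245107i) × (+0.292696+0.111374i) = +0.049972-0.063115i  (running Σ = -0.139015-0.032609i)
  m=0: (+0.190259-0.000000i) × (-0.143140+0.000000i) = -0.027234+0.000000i  (running Σ = -0.166249-0.032609i)
  m=1: (-0.077463-0.245107i) × (-0.292696+0.111374i) = +0.049972+0.063115i  (running Σ = -0.116277+0.030505i)
  m=2: (+0.184922-0.129854i) × (+0.060162-0.053536i) = +0.004173-0.017712i  (running Σ = -0.112104+0.012793i)
  m=3: (-0.191351-0.146218i) × (+0.182930-0.351359i) = -0.086379+0.040485i  (running Σ = -0.198482+0.053279i)
  m=4: (+0.137849-0.381924i) × (+0.034140-0.291910i) = -0.106781-0.053279i  (running Σ = -0.305263+0.000000i)
Σ over m = -0.305263+0.000000i; ×(4π/9) → -0.426228+0.000000i. Real part: -0.426228

-0.426228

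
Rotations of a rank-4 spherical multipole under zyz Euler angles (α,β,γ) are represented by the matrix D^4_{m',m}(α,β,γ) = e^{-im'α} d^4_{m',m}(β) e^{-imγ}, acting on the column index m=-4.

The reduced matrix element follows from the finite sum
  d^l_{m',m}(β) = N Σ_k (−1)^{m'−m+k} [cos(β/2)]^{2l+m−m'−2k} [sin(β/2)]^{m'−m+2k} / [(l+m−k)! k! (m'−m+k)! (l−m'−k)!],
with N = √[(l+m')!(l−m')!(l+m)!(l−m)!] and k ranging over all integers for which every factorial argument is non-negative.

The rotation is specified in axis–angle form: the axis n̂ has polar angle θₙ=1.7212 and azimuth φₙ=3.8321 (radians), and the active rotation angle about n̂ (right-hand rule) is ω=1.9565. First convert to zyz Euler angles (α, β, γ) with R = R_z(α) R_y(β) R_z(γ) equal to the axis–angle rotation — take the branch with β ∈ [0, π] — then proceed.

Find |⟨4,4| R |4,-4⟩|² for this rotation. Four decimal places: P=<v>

P=0.0419

Axis–angle → zyz. n̂ = (sinθₙcosφₙ, sinθₙsinφₙ, cosθₙ) = (-0.762220, -0.629738, -0.149837), ω = 1.9565.
R = I cosω + sinω [n̂]ₓ + (1−cosω) n̂n̂ᵀ gives
  R = [+0.423339, +0.799409, -0.426298; +0.521750, +0.169553, +0.836079; +0.740649, -0.576366, -0.345314]
β = atan2(√(R₁₃²+R₂₃²), R₃₃) = 1.923369; α = atan2(R₂₃, R₁₃) mod 2π = 2.042315; γ = atan2(R₃₂, −R₃₁) mod 2π = 3.802893
D^4_{4,-4}(2.0423,1.9234,3.8029) = e^{-i·4·2.0423}·d^4_{4,-4}(1.9234)·e^{-i·-4·3.8029}. Compute d first:
c=cos(1.923369/2)=0.572139, s=sin(1.923369/2)=0.820157; N=√[40320·1·1·40320]=40320.000000
The bounds max(0,m−m')=0 and min(l+m,l−m')=0 give 1 term
  k=0: (−1)^8·40320.0000/(40320)·0.5721^0·0.8202^8 = +0.204727
d^4_{4,-4}(1.9234) = +0.204727
|D^4_{4,-4}|² = |d^4_{4,-4}(β)|² = (+0.204727)² = 0.041913 (the z-rotation phases have unit modulus)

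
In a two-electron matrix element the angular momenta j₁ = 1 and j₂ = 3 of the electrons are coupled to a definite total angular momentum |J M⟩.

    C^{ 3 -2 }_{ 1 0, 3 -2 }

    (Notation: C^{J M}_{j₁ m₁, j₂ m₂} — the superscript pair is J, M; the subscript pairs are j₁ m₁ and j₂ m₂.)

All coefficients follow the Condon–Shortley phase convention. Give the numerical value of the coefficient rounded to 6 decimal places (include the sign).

+0.577350

√[7·1!1!5!/8! · 1!1!1!5!1!5!] = √(300)
  +(−1)^0/∏(0,1,1,1,0,4)! = 1/24  (running 1/24)
  +(−1)^1/∏(1,0,0,0,1,5)! = -1/120  (running 1/30)
⟨..|..⟩ = √(300)·(1/30) = +0.577350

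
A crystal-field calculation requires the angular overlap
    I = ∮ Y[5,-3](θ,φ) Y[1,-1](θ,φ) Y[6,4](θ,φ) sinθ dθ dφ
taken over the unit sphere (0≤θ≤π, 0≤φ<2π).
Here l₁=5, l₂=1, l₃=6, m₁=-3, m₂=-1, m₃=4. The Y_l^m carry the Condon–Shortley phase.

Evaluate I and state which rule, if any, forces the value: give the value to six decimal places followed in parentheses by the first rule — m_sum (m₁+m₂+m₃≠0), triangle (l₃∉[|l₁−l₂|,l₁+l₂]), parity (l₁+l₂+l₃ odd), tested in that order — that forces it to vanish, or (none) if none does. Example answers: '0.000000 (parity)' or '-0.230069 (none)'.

0.274090 (none)

Rules hold: Σm=0, L=12 even, 4≤6≤6.
N = 11·3·13 = 429
Δ = 0!·10!·2!/13! = 1/858
Racah Σ t=0..0: t=0:+1/14400 = 1/14400
⇒ 3j(5 1 6; 0 0 0)² = 6/143, sgn +1
Racah Σ t=0..0: t=0:+1/161280 = 1/161280
⇒ 3j(5 1 6; -3 -1 4)² = 15/286, sgn +1
4πI² = N·(3j₀)²·(3jₘ)² = 135/143
I = +1·√(0.944056/4π) = 0.27409047
No selection rule forces the value: the integral is nonzero (none).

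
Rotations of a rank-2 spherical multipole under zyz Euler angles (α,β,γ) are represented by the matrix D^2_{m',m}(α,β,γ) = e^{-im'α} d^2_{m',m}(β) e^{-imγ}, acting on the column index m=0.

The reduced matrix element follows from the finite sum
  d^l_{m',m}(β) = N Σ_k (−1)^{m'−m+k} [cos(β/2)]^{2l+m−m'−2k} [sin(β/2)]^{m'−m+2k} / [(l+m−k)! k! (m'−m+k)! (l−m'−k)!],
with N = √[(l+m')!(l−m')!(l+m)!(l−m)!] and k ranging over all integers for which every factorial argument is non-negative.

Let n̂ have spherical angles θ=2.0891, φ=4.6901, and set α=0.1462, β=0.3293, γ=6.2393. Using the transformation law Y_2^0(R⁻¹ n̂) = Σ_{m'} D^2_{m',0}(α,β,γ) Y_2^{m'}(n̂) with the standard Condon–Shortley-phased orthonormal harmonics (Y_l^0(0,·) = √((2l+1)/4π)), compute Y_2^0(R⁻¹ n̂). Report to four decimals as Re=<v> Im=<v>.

Re=-0.0636 Im=0.0000

Need the full column D^2_{m',0} for m'=−2..2 at α=0.1462, β=0.3293, γ=6.2393.
cos(β/2)=0.986476, sin(β/2)=0.163907
d^2_{-2,0}: single k=2 term ⇒ +0.064039;  D = +0.061321+0.018459i
d^2_{-1,0}: k∈[1..2] ⇒ +0.385419 -0.010640 = +0.374778;  D = +0.370780+0.054598i
d^2_{0,0}: k∈[0..2] ⇒ +0.946991 -0.104575 +0.000722 = +0.843137;  D = +0.843137+0.000000i
d^2_{1,0}: k∈[0..1] ⇒ -0.385419 +0.010640 = -0.374778;  D = -0.370780+0.054598i
d^2_{2,0}: single k=0 term ⇒ +0.064039;  D = +0.061321-0.018459i
Y_2^{m'}(θ=2.0891,φ=4.6901) and Σ D·Y over m':
  (+0.0613+0.0185i)·(-0.2912-0.0130i)  (+0.3708+0.0546i)·(+0.0074-0.3324i)  (+0.8431+0.0000i)·(-0.0832+0.0000i)  (-0.3708+0.0546i)·(-0.0074-0.3324i)  (+0.0613-0.0185i)·(-0.2912+0.0130i)
Y_2^0(R⁻¹ n̂) = -0.063570-0.000000i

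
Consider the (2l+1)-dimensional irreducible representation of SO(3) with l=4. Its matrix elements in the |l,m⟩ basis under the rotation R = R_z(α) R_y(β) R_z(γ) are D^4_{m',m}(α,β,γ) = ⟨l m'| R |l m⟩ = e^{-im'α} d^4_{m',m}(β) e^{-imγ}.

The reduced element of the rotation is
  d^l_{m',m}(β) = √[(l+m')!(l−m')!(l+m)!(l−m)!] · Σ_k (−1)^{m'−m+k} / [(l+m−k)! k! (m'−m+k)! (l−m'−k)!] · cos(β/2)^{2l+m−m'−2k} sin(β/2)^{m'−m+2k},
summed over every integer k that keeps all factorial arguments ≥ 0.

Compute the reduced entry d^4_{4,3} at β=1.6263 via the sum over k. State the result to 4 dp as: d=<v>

d=-0.1487

d^4_{4,3}(β=1.6263) via the finite sum:
c=cos(1.626300/2)=0.687214, s=sin(1.626300/2)=0.726455; N=√[40320·1·5040·1]=14255.272709
Admissible k: 0..0 (factorial args all ≥0)
  k=0: (−1)^1·14255.2727/(5040)·0.6872^7·0.7265^1 = -0.148729
d^4_{4,3}(1.6263) = -0.148729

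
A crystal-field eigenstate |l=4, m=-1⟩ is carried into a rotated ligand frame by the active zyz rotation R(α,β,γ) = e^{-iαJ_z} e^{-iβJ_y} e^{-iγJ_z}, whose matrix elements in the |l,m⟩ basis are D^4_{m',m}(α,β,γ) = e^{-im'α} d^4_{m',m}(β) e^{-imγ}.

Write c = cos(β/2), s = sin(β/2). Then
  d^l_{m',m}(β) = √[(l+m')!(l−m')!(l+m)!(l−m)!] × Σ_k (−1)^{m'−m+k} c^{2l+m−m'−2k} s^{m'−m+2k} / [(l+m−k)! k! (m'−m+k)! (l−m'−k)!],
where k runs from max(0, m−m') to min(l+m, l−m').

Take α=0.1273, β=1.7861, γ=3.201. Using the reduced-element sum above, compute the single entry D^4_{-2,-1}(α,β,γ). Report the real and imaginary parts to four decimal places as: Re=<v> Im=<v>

D^4_{-2,-1}(0.1273,1.7861,3.2010) = e^{-i·-2·0.1273}·d^4_{-2,-1}(1.7861)·e^{-i·-1·3.2010}. Compute d first:
Half-angle: c=0.627039, s=0.778988. N=√(2·720·6·120)=1018.233765
k∈{1,2,3} keeps every argument non-negative
  k=1: (−1)^0·1018.2338/(240)·0.6270^7·0.7790^1 = +0.125959
  k=2: (−1)^1·1018.2338/(48)·0.6270^5·0.7790^3 = -0.972011
  k=3: (−1)^2·1018.2338/(72)·0.6270^3·0.7790^5 = +1.000120
d^4_{-2,-1}(1.7861) = +0.125959 -0.972011 +1.000120 = +0.154068
Phases: e^{-i·(-2)·0.1273}=+0.967764+0.251858i, e^{-i·(-1)·3.2010}=-0.998236-0.059372i ⇒ D=-0.146535-0.047587i

Re=-0.1465 Im=-0.0476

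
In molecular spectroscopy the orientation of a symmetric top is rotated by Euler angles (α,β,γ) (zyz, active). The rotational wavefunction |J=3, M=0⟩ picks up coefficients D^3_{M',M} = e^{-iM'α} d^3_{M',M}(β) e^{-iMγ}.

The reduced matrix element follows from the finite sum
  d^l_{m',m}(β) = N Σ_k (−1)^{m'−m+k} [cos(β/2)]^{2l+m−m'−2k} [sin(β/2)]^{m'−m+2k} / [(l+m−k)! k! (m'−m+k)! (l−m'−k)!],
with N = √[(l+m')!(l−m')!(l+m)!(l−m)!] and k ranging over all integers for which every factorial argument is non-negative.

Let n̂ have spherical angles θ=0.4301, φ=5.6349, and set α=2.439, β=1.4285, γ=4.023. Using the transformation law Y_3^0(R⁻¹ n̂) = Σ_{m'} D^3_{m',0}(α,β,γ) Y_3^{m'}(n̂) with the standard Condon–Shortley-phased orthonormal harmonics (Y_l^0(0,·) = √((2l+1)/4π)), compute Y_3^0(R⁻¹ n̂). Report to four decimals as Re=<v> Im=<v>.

Re=0.2747 Im=0.0000

Need the full column D^3_{m',0} for m'=−3..3 at α=2.4390, β=1.4285, γ=4.0230.
cos(β/2)=0.755585, sin(β/2)=0.655051
d^3_{-3,0}: single k=3 term ⇒ +0.542238;  D = +0.277379+0.465921i
d^3_{-2,0}: k∈[2..3] ⇒ +0.766026 -0.575741 = +0.190285;  D = +0.031369-0.187681i
d^3_{-1,0}: k∈[1..3] ⇒ +0.558832 -1.260047 +0.315681 = -0.385533;  D = +0.294227-0.249131i
d^3_{0,0}: k∈[0..3] ⇒ +0.186080 -1.258709 +0.946039 -0.079004 = -0.205594;  D = -0.205594+0.000000i
d^3_{1,0}: k∈[0..2] ⇒ -0.558832 +1.260047 -0.315681 = +0.385533;  D = -0.294227-0.249131i
d^3_{2,0}: k∈[0..1] ⇒ +0.766026 -0.575741 = +0.190285;  D = +0.031369+0.187681i
d^3_{3,0}: single k=0 term ⇒ -0.542238;  D = -0.277379+0.465921i
Y_3^{m'}(θ=0.4301,φ=5.6349) and Σ D·Y over m':
  (+0.2774+0.4659i)·(-0.0111+0.0282i)  (+0.0314-0.1877i)·(+0.0437+0.1555i)  (+0.2942-0.2491i)·(+0.3363+0.2547i)  (-0.2056+0.0000i)·(+0.3835+0.0000i)  (-0.2942-0.2491i)·(-0.3363+0.2547i)  (+0.0314+0.1877i)·(+0.0437-0.1555i)  (-0.2774+0.4659i)·(+0.0111+0.0282i)
Y_3^0(R⁻¹ n̂) = +0.274696-0.000000i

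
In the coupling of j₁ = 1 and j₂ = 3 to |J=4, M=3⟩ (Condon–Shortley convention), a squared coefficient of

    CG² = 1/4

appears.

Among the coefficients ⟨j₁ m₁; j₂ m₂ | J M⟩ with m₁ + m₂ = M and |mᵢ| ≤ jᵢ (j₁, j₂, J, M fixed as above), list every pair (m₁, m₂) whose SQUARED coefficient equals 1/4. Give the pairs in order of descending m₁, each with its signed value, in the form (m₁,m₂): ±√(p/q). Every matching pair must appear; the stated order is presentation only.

(0,3): +√(1/4)

Admissible pairs with m₁+m₂ = M = 3: (0,3), (1,2)
  (m₁,m₂)=(1,2): CG² = 3/4, CG = +√(3/4)
  (m₁,m₂)=(0,3): CG² = 1/4, CG = +√(1/4)   ← matches the target
Pairs with CG² = 1/4: (0,3): +√(1/4)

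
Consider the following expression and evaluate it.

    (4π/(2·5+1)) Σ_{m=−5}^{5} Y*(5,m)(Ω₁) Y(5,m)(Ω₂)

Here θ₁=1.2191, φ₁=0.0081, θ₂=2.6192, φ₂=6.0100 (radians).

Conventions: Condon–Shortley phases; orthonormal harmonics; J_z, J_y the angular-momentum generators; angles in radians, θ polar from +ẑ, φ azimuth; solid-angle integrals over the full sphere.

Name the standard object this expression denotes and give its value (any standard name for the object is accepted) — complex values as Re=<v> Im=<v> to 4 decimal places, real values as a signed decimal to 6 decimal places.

This sum is the spherical-harmonic addition theorem: it equals the Legendre polynomial P_l(cos γ) of the angle γ between the two directions.
Addition theorem: P_5(cos γ) = (4π/11) Σ_m Y*_{lm}(Ω₁) Y_{lm}(Ω₂), m = −5…5:
  term(m=-5) = +0.000795+0.004792i   from Y*(Ω₁)=+0.338164+0.013703i, Y(Ω₂)=+0.002920+0.014053i
  term(m=-4) = -0.013346-0.027937i   from Y*(Ω₁)=+0.392523+0.012722i, Y(Ω₂)=-0.036268-0.069997i
  term(m=-3) = +0.003204+0.003603i   from Y*(Ω₁)=+0.019476+0.000473i, Y(Ω₂)=+0.168927+0.180880i
  term(m=-2) = +0.128432+0.080981i   from Y*(Ω₁)=-0.331314-0.005368i, Y(Ω₂)=-0.391501-0.238080i
  term(m=-1) = -0.039345-0.011369i   from Y*(Ω₁)=-0.109948-0.000891i, Y(Ω₂)=+0.358662+0.100494i
  term(m=+0) = +0.063045+0.000000i   from Y*(Ω₁)=+0.305389-0.000000i, Y(Ω₂)=+0.206440+0.000000i
  term(m=+1) = -0.039345+0.011369i   from Y*(Ω₁)=+0.109948-0.000891i, Y(Ω₂)=-0.358662+0.100494i
  term(m=+2) = +0.128432-0.080981i   from Y*(Ω₁)=-0.331314+0.005368i, Y(Ω₂)=-0.391501+0.238080i
  term(m=+3) = +0.003204-0.003603i   from Y*(Ω₁)=-0.019476+0.000473i, Y(Ω₂)=-0.168927+0.180880i
  term(m=+4) = -0.013346+0.027937i   from Y*(Ω₁)=+0.392523-0.012722i, Y(Ω₂)=-0.036268+0.069997i
  term(m=+5) = +0.000795-0.004792i   from Y*(Ω₁)=-0.338164+0.013703i, Y(Ω₂)=-0.002920+0.014053i
Accumulated sum +0.222526+0.000000i; after 4π/(2l+1) scaling, +0.254213+0.000000i ⇒ P_5 = 0.254213

Legendre polynomial (addition theorem), +0.254213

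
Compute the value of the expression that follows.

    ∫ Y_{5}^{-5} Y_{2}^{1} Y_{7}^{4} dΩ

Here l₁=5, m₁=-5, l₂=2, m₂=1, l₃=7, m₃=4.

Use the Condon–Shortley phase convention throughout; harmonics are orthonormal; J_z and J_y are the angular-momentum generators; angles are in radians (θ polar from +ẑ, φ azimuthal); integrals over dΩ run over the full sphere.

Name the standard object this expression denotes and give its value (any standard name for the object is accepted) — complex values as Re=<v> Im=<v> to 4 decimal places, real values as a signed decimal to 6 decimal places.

This is a Gaunt coefficient — the integral of a triple product of spherical harmonics over the sphere.
m-sum 0 ✓  L=14 even ✓  3≤7≤7 ✓
Π(2lᵢ+1) = 11×5×15 = 825
triangle coeff Δ(5,2,7) = 1/15015
Σ_t [0,0]: t=0:+1/57600 = 1/57600
(3j)²=21/715 [(5 2 7; 0 0 0)], sign=-1
Σ_t [0,0]: t=0:+1/21772800 = 1/21772800
(3j)²=1/1365 [(5 2 7; -5 1 4)], sign=-1
⇒ 4πI² = 3/169
I = (+1)√(3/169/(4π)) = 0.03758481

Gaunt coefficient, +0.037585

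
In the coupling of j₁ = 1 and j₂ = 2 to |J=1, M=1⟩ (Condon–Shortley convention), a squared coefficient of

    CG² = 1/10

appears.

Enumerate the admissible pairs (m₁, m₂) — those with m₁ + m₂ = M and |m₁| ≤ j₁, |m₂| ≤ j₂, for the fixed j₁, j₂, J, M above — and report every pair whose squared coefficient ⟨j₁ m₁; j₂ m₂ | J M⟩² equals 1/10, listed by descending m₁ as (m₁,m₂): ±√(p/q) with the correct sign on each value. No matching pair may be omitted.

Admissible pairs with m₁+m₂ = M = 1: (-1,2), (0,1), (1,0)
  (m₁,m₂)=(1,0): CG² = 1/10, CG = +√(1/10)   ← matches the target
  (m₁,m₂)=(0,1): CG² = 3/10, CG = −√(3/10)
  (m₁,m₂)=(-1,2): CG² = 3/5, CG = +√(3/5)
Pairs with CG² = 1/10: (1,0): +√(1/10)

(1,0): +√(1/10)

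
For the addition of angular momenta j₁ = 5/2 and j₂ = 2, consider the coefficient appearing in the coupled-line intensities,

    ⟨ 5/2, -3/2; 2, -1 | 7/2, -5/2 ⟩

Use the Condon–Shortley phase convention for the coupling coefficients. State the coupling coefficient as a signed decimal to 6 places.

-0.125988  (= −√(1/63))

j₁+j₂−J=1  J+j₁−j₂=4  J−j₁+j₂=3  j₁+j₂+J+1=9
(j₁±m₁, j₂±m₂, J±M) = (1,4,1,3,1,6)
P² = 2304/7
sum k=0..1:
  [0] +1/48 = 1/48
  [1] −1/36 = -1/36
S = -1/144
C² = P²·S² = 1/63 ; C = -0.125988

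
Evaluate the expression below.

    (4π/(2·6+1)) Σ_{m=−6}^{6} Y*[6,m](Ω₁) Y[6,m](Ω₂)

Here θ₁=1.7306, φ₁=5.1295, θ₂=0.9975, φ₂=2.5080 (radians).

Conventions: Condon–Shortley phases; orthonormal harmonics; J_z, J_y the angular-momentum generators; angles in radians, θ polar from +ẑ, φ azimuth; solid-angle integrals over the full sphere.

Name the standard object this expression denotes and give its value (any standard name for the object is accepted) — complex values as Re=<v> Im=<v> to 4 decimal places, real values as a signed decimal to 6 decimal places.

This sum is the spherical-harmonic addition theorem: it equals the Legendre polynomial P_l(cos γ) of the angle γ between the two directions.
Term-by-term m-sum for l=6 (normalisation 4π/13 = 0.966644):
  m=-6: (0.359072, -0.266746) × (-0.134183, -0.104132) = (-0.075958, -0.001598)  (running Σ = (-0.075958, -0.001598))
  m=-5: (-0.217385, -0.122958) × (0.379740, 0.010016) = (-0.081318, -0.048869)  (running Σ = (-0.157276, -0.050468))
  m=-4: (0.023841, -0.243373) × (-0.326397, 0.226778) = (0.047410, 0.084843)  (running Σ = (-0.109866, 0.034375))
  m=-3: (-0.257707, 0.085248) × (0.016036, -0.046820) = (-0.000141, 0.013433)  (running Σ = (-0.110008, 0.047808))
  m=-2: (-0.120567, -0.132955) × (-0.098918, -0.315732) = (-0.030052, 0.051219)  (running Σ = (-0.140059, 0.099027))
  m=-1: (-0.111735, 0.252160) × (0.146717, 0.107783) = (-0.043572, 0.024953)  (running Σ = (-0.183632, 0.123980))
  m=0: (-0.161437, -0.000000) × (0.286618, 0.000000) = (-0.046271, -0.000000)  (running Σ = (-0.229902, 0.123980))
  m=1: (0.111735, 0.252160) × (-0.146717, 0.107783) = (-0.043572, -0.024953)  (running Σ = (-0.273474, 0.099027))
  m=2: (-0.120567, 0.132955) × (-0.098918, 0.315732) = (-0.030052, -0.051219)  (running Σ = (-0.303526, 0.047808))
  m=3: (0.257707, 0.085248) × (-0.016036, -0.046820) = (-0.000141, -0.013433)  (running Σ = (-0.303668, 0.034375))
  m=4: (0.023841, 0.243373) × (-0.326397, -0.226778) = (0.047410, -0.084843)  (running Σ = (-0.256258, -0.050468))
  m=5: (0.217385, -0.122958) × (-0.379740, 0.010016) = (-0.081318, 0.048869)  (running Σ = (-0.337576, -0.001598))
  m=6: (0.359072, 0.266746) × (-0.134183, 0.104132) = (-0.075958, 0.001598)  (running Σ = (-0.413534, 0.000000))
Accumulated sum (-0.413534, 0.000000); after 4π/(2l+1) scaling, (-0.399740, 0.000000) ⇒ P_6 = -0.399740

Legendre polynomial (addition theorem), -0.399740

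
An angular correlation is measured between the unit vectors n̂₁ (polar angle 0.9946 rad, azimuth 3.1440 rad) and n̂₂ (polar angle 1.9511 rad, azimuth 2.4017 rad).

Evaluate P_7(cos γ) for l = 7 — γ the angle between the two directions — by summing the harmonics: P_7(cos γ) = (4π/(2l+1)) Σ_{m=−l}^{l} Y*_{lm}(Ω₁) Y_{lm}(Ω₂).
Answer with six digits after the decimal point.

Expand P_7 via completeness: Σ_{m} conj(Y_{7,m}) at Ω₁ times Y_{7,m} at Ω₂ —
  term(m=-7) = (0.020176, -0.038406)   from Y*(Ω₁)=(-0.145752, -0.002456), Y(Ω₂)=(-0.133950, 0.265762)
  term(m=-6) = (0.040342, 0.152515)   from Y*(Ω₁)=(0.354354, 0.005119), Y(Ω₂)=(0.120039, 0.428670)
  term(m=-5) = (-0.073393, -0.047033)   from Y*(Ω₁)=(-0.434902, -0.005235), Y(Ω₂)=(0.170035, 0.106100)
  term(m=-4) = (-0.040952, 0.007131)   from Y*(Ω₁)=(0.169812, 0.001635), Y(Ω₂)=(-0.240733, 0.044309)
  term(m=-3) = (-0.047534, 0.061742)   from Y*(Ω₁)=(0.260331, 0.001880), Y(Ω₂)=(-0.180868, 0.238474)
  term(m=-2) = (0.003340, 0.038647)   from Y*(Ω₁)=(-0.302833, -0.001458), Y(Ω₂)=(-0.011642, -0.127564)
  term(m=-1) = (0.033381, 0.030621)   from Y*(Ω₁)=(-0.143404, -0.000345), Y(Ω₂)=(-0.233290, -0.212969)
  term(m=+0) = (0.029662, 0.000000)   from Y*(Ω₁)=(0.322282, -0.000000), Y(Ω₂)=(0.092036, 0.000000)
  term(m=+1) = (0.033381, -0.030621)   from Y*(Ω₁)=(0.143404, -0.000345), Y(Ω₂)=(0.233290, -0.212969)
  term(m=+2) = (0.003340, -0.038647)   from Y*(Ω₁)=(-0.302833, 0.001458), Y(Ω₂)=(-0.011642, 0.127564)
  term(m=+3) = (-0.047534, -0.061742)   from Y*(Ω₁)=(-0.260331, 0.001880), Y(Ω₂)=(0.180868, 0.238474)
  term(m=+4) = (-0.040952, -0.007131)   from Y*(Ω₁)=(0.169812, -0.001635), Y(Ω₂)=(-0.240733, -0.044309)
  term(m=+5) = (-0.073393, 0.047033)   from Y*(Ω₁)=(0.434902, -0.005235), Y(Ω₂)=(-0.170035, 0.106100)
  term(m=+6) = (0.040342, -0.152515)   from Y*(Ω₁)=(0.354354, -0.005119), Y(Ω₂)=(0.120039, -0.428670)
  term(m=+7) = (0.020176, 0.038406)   from Y*(Ω₁)=(0.145752, -0.002456), Y(Ω₂)=(0.133950, 0.265762)
Accumulated sum (-0.099619, -0.000000); after 4π/(2l+1) scaling, (-0.083456, -0.000000) ⇒ P_7 = -0.083456

-0.083456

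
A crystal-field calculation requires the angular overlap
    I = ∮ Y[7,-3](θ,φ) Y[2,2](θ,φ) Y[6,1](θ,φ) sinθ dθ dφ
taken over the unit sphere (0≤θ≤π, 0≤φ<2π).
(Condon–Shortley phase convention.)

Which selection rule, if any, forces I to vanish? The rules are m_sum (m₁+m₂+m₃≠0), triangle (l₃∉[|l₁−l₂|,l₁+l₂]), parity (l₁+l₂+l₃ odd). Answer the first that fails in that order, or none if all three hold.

azimuthal sum: -3 + 2 + 1 = 0  ✓
5 ≤ 6 ≤ 9 (triangle on l)  ✓
L = 7 + 2 + 6 = 15 (odd)  ✗

parity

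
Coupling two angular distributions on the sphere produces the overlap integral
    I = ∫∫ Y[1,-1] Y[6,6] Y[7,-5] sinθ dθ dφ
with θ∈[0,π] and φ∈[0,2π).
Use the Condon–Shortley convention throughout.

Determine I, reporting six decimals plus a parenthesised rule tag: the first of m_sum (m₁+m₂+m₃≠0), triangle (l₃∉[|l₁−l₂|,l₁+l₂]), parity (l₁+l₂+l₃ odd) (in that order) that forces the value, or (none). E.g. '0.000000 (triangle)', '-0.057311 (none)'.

Checks pass: Σm=0; 14 even; l₃=7∈[5,7].
(2·1+1)(2·6+1)(2·7+1) = 585
Δ: 0! 2! 12! / 15! → 1/1365
sum: t=0:+1/518400 = 1/518400
3j²(1 6 7; 0 0 0) = Δ·Π!·Σ² = 7/195  (sign -1)
sum: t=0:+1/958003200 = 1/958003200
3j²(1 6 7; -1 6 -5) = Δ·Π!·Σ² = 1/1365  (sign +1)
combine: 4πI² = 585·7/195·1/1365 = 1/65
take √, sign -1: I = -0.03498955
No selection rule forces the value: the integral is nonzero (none).

-0.034990 (none)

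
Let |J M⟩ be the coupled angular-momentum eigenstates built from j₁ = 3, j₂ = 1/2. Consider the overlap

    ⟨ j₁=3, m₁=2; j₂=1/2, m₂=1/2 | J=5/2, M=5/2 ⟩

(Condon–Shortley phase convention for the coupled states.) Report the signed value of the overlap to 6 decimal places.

-0.377964  (= −√(1/7))

triangle: 1!*5!*0!/7! = 120/5040
(j±m)!: 5!*1!*1!*0!*5!*0! = 14400
prefactor² = (2J+1)*Δ*N² = 14400/7
  k=1: −1/(1!*0!*0!*0!*5!*0!) = -1/120
Σ = -1/120  ⇒  CG² = 14400/7*(-1/120)² = 1/7
CG = −√(1/7) = -0.377964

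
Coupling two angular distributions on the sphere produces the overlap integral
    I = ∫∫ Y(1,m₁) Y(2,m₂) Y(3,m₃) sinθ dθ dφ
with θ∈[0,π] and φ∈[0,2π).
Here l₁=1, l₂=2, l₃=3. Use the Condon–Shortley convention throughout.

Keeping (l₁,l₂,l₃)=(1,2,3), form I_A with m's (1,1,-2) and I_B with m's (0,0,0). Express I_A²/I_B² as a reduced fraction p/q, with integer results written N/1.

10/9

Same 1,2,3: normalisation and zero-m 3j drop out of the ratio.
A: Δ: 0! 2! 4! / 7! → 1/105; sum: t=0:+1/12 = 1/12; 3j²(1 2 3; 1 1 -2) = Δ·Π!·Σ² = 2/21  (sign -1)
B: Δ: 0! 2! 4! / 7! → 1/105; sum: t=0:+1/4 = 1/4; 3j²(1 2 3; 0 0 0) = Δ·Π!·Σ² = 3/35  (sign -1)
I_A²/I_B² = (2/21)/(3/35) = 10/9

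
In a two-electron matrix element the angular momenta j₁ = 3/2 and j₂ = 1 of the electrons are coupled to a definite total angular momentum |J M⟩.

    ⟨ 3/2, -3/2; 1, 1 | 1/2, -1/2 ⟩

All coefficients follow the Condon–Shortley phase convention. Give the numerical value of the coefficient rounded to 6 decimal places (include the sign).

+√(1/2) = +0.707107

triangle: 2!*1!*0!/4! = 2/24
(j±m)!: 0!*3!*2!*0!*0!*1! = 12
prefactor² = (2J+1)*Δ*N² = 2
  k=2: +1/(2!*0!*1!*0!*0!*0!) = 1/2
Σ = 1/2  ⇒  CG² = 2*(1/2)² = 1/2
CG = +√(1/2) = +0.707107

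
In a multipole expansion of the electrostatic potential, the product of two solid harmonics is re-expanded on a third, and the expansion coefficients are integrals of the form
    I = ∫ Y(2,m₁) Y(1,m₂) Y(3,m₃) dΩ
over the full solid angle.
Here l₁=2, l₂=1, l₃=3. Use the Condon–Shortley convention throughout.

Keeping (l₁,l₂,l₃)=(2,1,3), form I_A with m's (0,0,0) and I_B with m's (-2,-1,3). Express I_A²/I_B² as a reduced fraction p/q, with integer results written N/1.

l's match ⇒ only the (l;m) 3-j factors differ between A and B.
A: triangle coeff Δ(2,1,3) = 1/105; Σ_t [0,0]: t=0:+1/4 = 1/4; (3j)²=3/35 [(2 1 3; 0 0 0)], sign=-1
B: triangle coeff Δ(2,1,3) = 1/105; Σ_t [0,0]: t=0:+1/48 = 1/48; (3j)²=1/7 [(2 1 3; -2 -1 3)], sign=+1
I_A²/I_B² = (3/35)/(1/7) = 3/5

3/5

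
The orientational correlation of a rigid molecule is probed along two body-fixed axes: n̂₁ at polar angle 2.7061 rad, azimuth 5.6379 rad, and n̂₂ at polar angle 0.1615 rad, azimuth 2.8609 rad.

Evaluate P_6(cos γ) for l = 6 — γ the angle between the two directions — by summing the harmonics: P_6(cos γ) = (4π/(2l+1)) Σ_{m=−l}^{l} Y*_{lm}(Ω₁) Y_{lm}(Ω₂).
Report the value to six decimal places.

0.291436

Addition theorem: P_6(cos γ) = (4π/13) Σ_m Y*_{lm}(Ω₁) Y_{lm}(Ω₂), m = −6…6:
  m=-6: (-0.002029+0.001816i) × (-0.000001+0.000008i) = -0.000000-0.000000i  (running Σ = -0.000000-0.000000i)
  m=-5: (+0.020199-0.001718i) × (-0.000030-0.000175i) = -0.000001-0.000003i  (running Σ = -0.000001-0.000004i)
  m=-4: (-0.076973-0.048307i) × (+0.001004+0.002089i) = +0.000024-0.000209i  (running Σ = +0.000023-0.000213i)
  m=-3: (+0.095646+0.250258i) × (-0.013734-0.015386i) = +0.002537-0.004909i  (running Σ = +0.002560-0.005121i)
  m=-2: (+0.136307-0.473619i) × (+0.105370+0.066265i) = +0.045747-0.040873i  (running Σ = +0.048307-0.045994i)
  m=-1: (-0.332155+0.250043i) × (-0.445502-0.128440i) = +0.180091-0.068733i  (running Σ = +0.228398-0.114727i)
  m=0: (-0.205214-0.000000i) × (+0.756783+0.000000i) = -0.155303-0.000000i  (running Σ = +0.073095-0.114727i)
  m=1: (+0.332155+0.250043i) × (+0.445502-0.128440i) = +0.180091+0.068733i  (running Σ = +0.253186-0.045994i)
  m=2: (+0.136307+0.473619i) × (+0.105370-0.066265i) = +0.045747+0.040873i  (running Σ = +0.298934-0.005121i)
  m=3: (-0.095646+0.250258i) × (+0.013734-0.015386i) = +0.002537+0.004909i  (running Σ = +0.301470-0.000213i)
  m=4: (-0.076973+0.048307i) × (+0.001004-0.002089i) = +0.000024+0.000209i  (running Σ = +0.301494-0.000004i)
  m=5: (-0.020199-0.001718i) × (+0.000030-0.000175i) = -0.000001+0.000003i  (running Σ = +0.301493-0.000000i)
  m=6: (-0.002029-0.001816i) × (-0.000001-0.000008i) = -0.000000+0.000000i  (running Σ = +0.301493+0.000000i)
Σ over m = +0.301493+0.000000i; ×(4π/13) → +0.291436+0.000000i. Real part: 0.291436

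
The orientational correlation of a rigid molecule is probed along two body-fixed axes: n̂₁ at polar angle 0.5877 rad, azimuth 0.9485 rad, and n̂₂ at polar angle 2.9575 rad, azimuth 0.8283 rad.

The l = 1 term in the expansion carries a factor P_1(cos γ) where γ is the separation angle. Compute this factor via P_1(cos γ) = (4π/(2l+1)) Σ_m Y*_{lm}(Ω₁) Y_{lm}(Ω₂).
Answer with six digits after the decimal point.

-0.717394

Term-by-term m-sum for l=1 (normalisation 4π/3 = 4.188790):
  m=-1: (0.111660, 0.155649) × (0.042761, -0.046597) = (0.012028, 0.001453)  (running Σ = (0.012028, 0.001453))
  m=0: (0.406624, -0.000000) × (-0.480346, 0.000000) = (-0.195320, 0.000000)  (running Σ = (-0.183293, 0.001453))
  m=1: (-0.111660, 0.155649) × (-0.042761, -0.046597) = (0.012028, -0.001453)  (running Σ = (-0.171265, 0.000000))
Total Σ_m = (-0.171265, 0.000000). Multiply by 4.188790: (-0.717394, 0.000000). P_1(cos γ) = -0.717394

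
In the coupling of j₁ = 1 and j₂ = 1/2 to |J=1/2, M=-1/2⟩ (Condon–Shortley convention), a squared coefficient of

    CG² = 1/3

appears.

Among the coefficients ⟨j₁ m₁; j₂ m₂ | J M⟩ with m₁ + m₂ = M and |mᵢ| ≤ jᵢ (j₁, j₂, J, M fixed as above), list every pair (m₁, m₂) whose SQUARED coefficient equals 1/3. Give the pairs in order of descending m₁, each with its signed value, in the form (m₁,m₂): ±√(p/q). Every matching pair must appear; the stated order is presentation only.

(0,-1/2): +√(1/3)

Admissible pairs with m₁+m₂ = M = -1/2: (-1,1/2), (0,-1/2)
  (m₁,m₂)=(0,-1/2): CG² = 1/3, CG = +√(1/3)   ← matches the target
  (m₁,m₂)=(-1,1/2): CG² = 2/3, CG = −√(2/3)
Pairs with CG² = 1/3: (0,-1/2): +√(1/3)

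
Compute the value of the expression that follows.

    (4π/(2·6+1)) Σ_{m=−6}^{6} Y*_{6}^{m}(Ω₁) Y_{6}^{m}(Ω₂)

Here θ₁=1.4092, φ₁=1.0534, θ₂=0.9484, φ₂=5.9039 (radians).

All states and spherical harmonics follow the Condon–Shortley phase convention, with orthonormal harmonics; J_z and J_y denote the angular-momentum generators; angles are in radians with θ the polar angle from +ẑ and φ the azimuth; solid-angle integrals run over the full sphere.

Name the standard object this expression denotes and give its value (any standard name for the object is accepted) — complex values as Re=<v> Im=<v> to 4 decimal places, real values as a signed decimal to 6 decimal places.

Legendre polynomial (addition theorem), -0.072047

This sum is the spherical-harmonic addition theorem: it equals the Legendre polynomial P_l(cos γ) of the angle γ between the two directions.
Expand P_6 via completeness: Σ_{m} conj(Y_{6,m}) at Ω₁ times Y_{6,m} at Ω₂ —
  m=-6: (+0.446221+0.016614i) × (-0.090046+0.105846i) = -0.041939+0.045735i  (running Σ = -0.041939+0.045735i)
  m=-5: (+0.132791-0.214363i) × (-0.110501+0.327265i) = +0.055480+0.067145i  (running Σ = +0.013541+0.112880i)
  m=-4: (+0.115833+0.212643i) × (+0.022834+0.425167i) = -0.087764+0.054104i  (running Σ = -0.074223+0.166984i)
  m=-3: (+0.273545+0.005091i) × (+0.063112+0.136551i) = +0.016569+0.037674i  (running Σ = -0.057654+0.204658i)
  m=-2: (-0.090112+0.151701i) × (-0.203769-0.193119i) = +0.047658-0.013510i  (running Σ = -0.009996+0.191148i)
  m=-1: (+0.137378+0.241391i) × (-0.250917-0.100011i) = -0.010329-0.074308i  (running Σ = -0.020324+0.116840i)
  m=0: (-0.158221-0.000000i) × (+0.214165+0.000000i) = -0.033885-0.000000i  (running Σ = -0.054210+0.116840i)
  m=1: (-0.137378+0.241391i) × (+0.250917-0.100011i) = -0.010329+0.074308i  (running Σ = -0.064538+0.191148i)
  m=2: (-0.090112-0.151701i) × (-0.203769+0.193119i) = +0.047658+0.013510i  (running Σ = -0.016880+0.204658i)
  m=3: (-0.273545+0.005091i) × (-0.063112+0.136551i) = +0.016569-0.037674i  (running Σ = -0.000311+0.166984i)
  m=4: (+0.115833-0.212643i) × (+0.022834-0.425167i) = -0.087764-0.054104i  (running Σ = -0.088075+0.112880i)
  m=5: (-0.132791-0.214363i) × (+0.110501+0.327265i) = +0.055480-0.067145i  (running Σ = -0.032595+0.045735i)
  m=6: (+0.446221-0.016614i) × (-0.090046-0.105846i) = -0.041939-0.045735i  (running Σ = -0.074534+0.000000i)
Σ over m = -0.074534+0.000000i; ×(4π/13) → -0.072047+0.000000i. Real part: -0.072047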